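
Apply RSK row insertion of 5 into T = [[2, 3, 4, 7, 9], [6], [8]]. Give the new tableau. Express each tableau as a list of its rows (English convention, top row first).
In row 1, 5 replaces 7 (the leftmost entry greater than 5); 7 is bumped to row 2. 7 is appended to row 2. The new tableau is [[2, 3, 4, 5, 9], [6, 7], [8]].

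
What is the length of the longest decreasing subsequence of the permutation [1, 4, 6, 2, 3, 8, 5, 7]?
2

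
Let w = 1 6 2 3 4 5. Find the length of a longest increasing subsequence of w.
5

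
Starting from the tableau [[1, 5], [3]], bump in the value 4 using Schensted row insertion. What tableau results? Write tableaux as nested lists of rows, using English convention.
[[1, 4], [3, 5]]

In row 1, 4 replaces 5 (the leftmost entry greater than 4); 5 is bumped to row 2. 5 is appended to row 2. The new tableau is [[1, 4], [3, 5]].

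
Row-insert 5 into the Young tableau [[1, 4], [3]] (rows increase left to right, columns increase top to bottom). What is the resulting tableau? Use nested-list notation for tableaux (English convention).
[[1, 4, 5], [3]]

5 is larger than every entry of row 1, so it is appended to row 1. The new tableau is [[1, 4, 5], [3]].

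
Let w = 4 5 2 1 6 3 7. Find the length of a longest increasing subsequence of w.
4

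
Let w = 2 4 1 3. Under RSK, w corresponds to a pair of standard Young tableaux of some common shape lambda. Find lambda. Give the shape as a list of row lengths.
RSK row insertion gives P = [[1, 3], [2, 4]], which has shape [2, 2].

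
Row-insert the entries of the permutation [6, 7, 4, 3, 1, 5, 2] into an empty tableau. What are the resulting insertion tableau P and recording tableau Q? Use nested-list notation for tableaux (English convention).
Insert each entry of the permutation into P by Schensted row insertion, recording in Q the position of each new cell.

After inserting 6: P = [[6]].
After inserting 7: P = [[6, 7]].
After inserting 4: P = [[4, 7], [6]].
After inserting 3: P = [[3, 7], [4], [6]].
After inserting 1: P = [[1, 7], [3], [4], [6]].
After inserting 5: P = [[1, 5], [3, 7], [4], [6]].
After inserting 2: P = [[1, 2], [3, 5], [4, 7], [6]].

So P = [[1, 2], [3, 5], [4, 7], [6]], Q = [[1, 2], [3, 6], [4, 7], [5]].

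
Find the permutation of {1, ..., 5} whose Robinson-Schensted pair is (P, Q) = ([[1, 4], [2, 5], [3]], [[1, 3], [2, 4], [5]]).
3 2 5 4 1

Reverse the RSK construction: for i from n down to 1, find the cell of Q containing i, remove the entry at that cell from P, and reverse-bump it up through P; the value ejected from row 1 is w(i).

Step i=5: Q has 5 at row 3, column 1; remove 3 from row 3 of P and reverse-bump: 3 enters row 2 and ejects 2; 2 enters row 1 and ejects 1. So w(5) = 1. P is now [[2, 4], [3, 5]].
Step i=4: Q has 4 at row 2, column 2; remove 5 from row 2 of P and reverse-bump: 5 enters row 1 and ejects 4. So w(4) = 4. P is now [[2, 5], [3]].
Step i=3: Q has 3 at row 1, column 2; remove that cell from P, ejecting 5. So w(3) = 5. P is now [[2], [3]].
Step i=2: Q has 2 at row 2, column 1; remove 3 from row 2 of P and reverse-bump: 3 enters row 1 and ejects 2. So w(2) = 2. P is now [[3]].
Step i=1: Q has 1 at row 1, column 1; remove that cell from P, ejecting 3. So w(1) = 3. P is now [].

So w = 3 2 5 4 1.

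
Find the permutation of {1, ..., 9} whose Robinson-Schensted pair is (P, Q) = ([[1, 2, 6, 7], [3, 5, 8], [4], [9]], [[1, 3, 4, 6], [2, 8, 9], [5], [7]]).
Reverse the RSK construction: for i from n down to 1, find the cell of Q containing i, remove the entry at that cell from P, and reverse-bump it up through P; the value ejected from row 1 is w(i).

Step i=9: Q has 9 at row 2, column 3; remove 8 from row 2 of P and reverse-bump: 8 enters row 1 and ejects 7. So w(9) = 7. P is now [[1, 2, 6, 8], [3, 5], [4], [9]].
Step i=8: Q has 8 at row 2, column 2; remove 5 from row 2 of P and reverse-bump: 5 enters row 1 and ejects 2. So w(8) = 2. P is now [[1, 5, 6, 8], [3], [4], [9]].
Step i=7: Q has 7 at row 4, column 1; remove 9 from row 4 of P and reverse-bump: 9 enters row 3 and ejects 4; 4 enters row 2 and ejects 3; 3 enters row 1 and ejects 1. So w(7) = 1. P is now [[3, 5, 6, 8], [4], [9]].
Step i=6: Q has 6 at row 1, column 4; remove that cell from P, ejecting 8. So w(6) = 8. P is now [[3, 5, 6], [4], [9]].
Step i=5: Q has 5 at row 3, column 1; remove 9 from row 3 of P and reverse-bump: 9 enters row 2 and ejects 4; 4 enters row 1 and ejects 3. So w(5) = 3. P is now [[4, 5, 6], [9]].
Step i=4: Q has 4 at row 1, column 3; remove that cell from P, ejecting 6. So w(4) = 6. P is now [[4, 5], [9]].
Step i=3: Q has 3 at row 1, column 2; remove that cell from P, ejecting 5. So w(3) = 5. P is now [[4], [9]].
Step i=2: Q has 2 at row 2, column 1; remove 9 from row 2 of P and reverse-bump: 9 enters row 1 and ejects 4. So w(2) = 4. P is now [[9]].
Step i=1: Q has 1 at row 1, column 1; remove that cell from P, ejecting 9. So w(1) = 9. P is now [].

So w = 9 4 5 6 3 8 1 2 7.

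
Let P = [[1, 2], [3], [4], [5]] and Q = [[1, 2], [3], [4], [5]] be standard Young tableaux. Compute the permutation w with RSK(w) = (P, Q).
1 5 4 3 2

Reverse the RSK construction: for i from n down to 1, find the cell of Q containing i, remove the entry at that cell from P, and reverse-bump it up through P; the value ejected from row 1 is w(i).

Step i=5: Q has 5 at row 4, column 1; remove 5 from row 4 of P and reverse-bump: 5 enters row 3 and ejects 4; 4 enters row 2 and ejects 3; 3 enters row 1 and ejects 2. So w(5) = 2. P is now [[1, 3], [4], [5]].
Step i=4: Q has 4 at row 3, column 1; remove 5 from row 3 of P and reverse-bump: 5 enters row 2 and ejects 4; 4 enters row 1 and ejects 3. So w(4) = 3. P is now [[1, 4], [5]].
Step i=3: Q has 3 at row 2, column 1; remove 5 from row 2 of P and reverse-bump: 5 enters row 1 and ejects 4. So w(3) = 4. P is now [[1, 5]].
Step i=2: Q has 2 at row 1, column 2; remove that cell from P, ejecting 5. So w(2) = 5. P is now [[1]].
Step i=1: Q has 1 at row 1, column 1; remove that cell from P, ejecting 1. So w(1) = 1. P is now [].

So w = 1 5 4 3 2.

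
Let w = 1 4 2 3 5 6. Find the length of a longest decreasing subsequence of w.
2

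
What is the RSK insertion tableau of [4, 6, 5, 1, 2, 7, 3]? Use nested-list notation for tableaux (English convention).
P = [[1, 2, 3], [4, 5, 7], [6]]

After inserting 4: P = [[4]].
After inserting 6: P = [[4, 6]].
After inserting 5: P = [[4, 5], [6]].
After inserting 1: P = [[1, 5], [4], [6]].
After inserting 2: P = [[1, 2], [4, 5], [6]].
After inserting 7: P = [[1, 2, 7], [4, 5], [6]].
After inserting 3: P = [[1, 2, 3], [4, 5, 7], [6]].

So P = [[1, 2, 3], [4, 5, 7], [6]].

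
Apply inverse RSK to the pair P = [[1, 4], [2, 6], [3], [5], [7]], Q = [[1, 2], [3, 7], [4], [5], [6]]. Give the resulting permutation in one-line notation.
5 7 6 3 2 1 4

Reverse the RSK construction: for i from n down to 1, find the cell of Q containing i, remove the entry at that cell from P, and reverse-bump it up through P; the value ejected from row 1 is w(i).

Step i=7: Q has 7 at row 2, column 2; remove 6 from row 2 of P and reverse-bump: 6 enters row 1 and ejects 4. So w(7) = 4. P is now [[1, 6], [2], [3], [5], [7]].
Step i=6: Q has 6 at row 5, column 1; remove 7 from row 5 of P and reverse-bump: 7 enters row 4 and ejects 5; 5 enters row 3 and ejects 3; 3 enters row 2 and ejects 2; 2 enters row 1 and ejects 1. So w(6) = 1. P is now [[2, 6], [3], [5], [7]].
Step i=5: Q has 5 at row 4, column 1; remove 7 from row 4 of P and reverse-bump: 7 enters row 3 and ejects 5; 5 enters row 2 and ejects 3; 3 enters row 1 and ejects 2. So w(5) = 2. P is now [[3, 6], [5], [7]].
Step i=4: Q has 4 at row 3, column 1; remove 7 from row 3 of P and reverse-bump: 7 enters row 2 and ejects 5; 5 enters row 1 and ejects 3. So w(4) = 3. P is now [[5, 6], [7]].
Step i=3: Q has 3 at row 2, column 1; remove 7 from row 2 of P and reverse-bump: 7 enters row 1 and ejects 6. So w(3) = 6. P is now [[5, 7]].
Step i=2: Q has 2 at row 1, column 2; remove that cell from P, ejecting 7. So w(2) = 7. P is now [[5]].
Step i=1: Q has 1 at row 1, column 1; remove that cell from P, ejecting 5. So w(1) = 5. P is now [].

So w = 5 7 6 3 2 1 4.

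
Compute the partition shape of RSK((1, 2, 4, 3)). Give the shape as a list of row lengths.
[3, 1]

Row-insert each entry into an empty tableau.

After inserting 1: P = [[1]].
After inserting 2: P = [[1, 2]].
After inserting 4: P = [[1, 2, 4]].
After inserting 3: P = [[1, 2, 3], [4]].

The final insertion tableau P = [[1, 2, 3], [4]] has shape [3, 1].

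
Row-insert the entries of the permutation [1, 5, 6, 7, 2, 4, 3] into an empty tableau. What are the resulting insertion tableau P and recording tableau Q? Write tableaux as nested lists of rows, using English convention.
P = [[1, 2, 3, 7], [4, 6], [5]], Q = [[1, 2, 3, 4], [5, 6], [7]]

Insert each entry of the permutation into P by Schensted row insertion, recording in Q the position of each new cell.

Insert 1: appended to row 1. P = [[1]].
Insert 5: appended to row 1. P = [[1, 5]].
Insert 6: appended to row 1. P = [[1, 5, 6]].
Insert 7: appended to row 1. P = [[1, 5, 6, 7]].
Insert 2: 2 bumps 5 from row 1; 5 starts row 2. P = [[1, 2, 6, 7], [5]].
Insert 4: 4 bumps 6 from row 1; 6 appends to row 2. P = [[1, 2, 4, 7], [5, 6]].
Insert 3: 3 bumps 4 from row 1; 4 bumps 5 from row 2; 5 starts row 3. P = [[1, 2, 3, 7], [4, 6], [5]].

So P = [[1, 2, 3, 7], [4, 6], [5]], Q = [[1, 2, 3, 4], [5, 6], [7]].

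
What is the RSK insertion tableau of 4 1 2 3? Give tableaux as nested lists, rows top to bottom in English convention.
After inserting 4: P = [[4]].
After inserting 1: P = [[1], [4]].
After inserting 2: P = [[1, 2], [4]].
After inserting 3: P = [[1, 2, 3], [4]].

So P = [[1, 2, 3], [4]].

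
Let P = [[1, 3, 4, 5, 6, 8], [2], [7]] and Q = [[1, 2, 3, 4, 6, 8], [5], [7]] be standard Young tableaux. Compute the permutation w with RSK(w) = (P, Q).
Reverse the RSK construction: for i from n down to 1, find the cell of Q containing i, remove the entry at that cell from P, and reverse-bump it up through P; the value ejected from row 1 is w(i).

Step i=8: Q has 8 at row 1, column 6; remove that cell from P, ejecting 8. So w(8) = 8. P is now [[1, 3, 4, 5, 6], [2], [7]].
Step i=7: Q has 7 at row 3, column 1; remove 7 from row 3 of P and reverse-bump: 7 enters row 2 and ejects 2; 2 enters row 1 and ejects 1. So w(7) = 1. P is now [[2, 3, 4, 5, 6], [7]].
Step i=6: Q has 6 at row 1, column 5; remove that cell from P, ejecting 6. So w(6) = 6. P is now [[2, 3, 4, 5], [7]].
Step i=5: Q has 5 at row 2, column 1; remove 7 from row 2 of P and reverse-bump: 7 enters row 1 and ejects 5. So w(5) = 5. P is now [[2, 3, 4, 7]].
Step i=4: Q has 4 at row 1, column 4; remove that cell from P, ejecting 7. So w(4) = 7. P is now [[2, 3, 4]].
Step i=3: Q has 3 at row 1, column 3; remove that cell from P, ejecting 4. So w(3) = 4. P is now [[2, 3]].
Step i=2: Q has 2 at row 1, column 2; remove that cell from P, ejecting 3. So w(2) = 3. P is now [[2]].
Step i=1: Q has 1 at row 1, column 1; remove that cell from P, ejecting 2. So w(1) = 2. P is now [].

So w = 2 3 4 7 5 6 1 8.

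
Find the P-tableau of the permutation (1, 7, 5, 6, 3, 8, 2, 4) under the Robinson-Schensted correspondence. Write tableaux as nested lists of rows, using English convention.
Insert 1: appended to row 1. P = [[1]].
Insert 7: appended to row 1. P = [[1, 7]].
Insert 5: 5 bumps 7 from row 1; 7 starts row 2. P = [[1, 5], [7]].
Insert 6: appended to row 1. P = [[1, 5, 6], [7]].
Insert 3: 3 bumps 5 from row 1; 5 bumps 7 from row 2; 7 starts row 3. P = [[1, 3, 6], [5], [7]].
Insert 8: appended to row 1. P = [[1, 3, 6, 8], [5], [7]].
Insert 2: 2 bumps 3 from row 1; 3 bumps 5 from row 2; 5 bumps 7 from row 3; 7 starts row 4. P = [[1, 2, 6, 8], [3], [5], [7]].
Insert 4: 4 bumps 6 from row 1; 6 appends to row 2. P = [[1, 2, 4, 8], [3, 6], [5], [7]].

So P = [[1, 2, 4, 8], [3, 6], [5], [7]].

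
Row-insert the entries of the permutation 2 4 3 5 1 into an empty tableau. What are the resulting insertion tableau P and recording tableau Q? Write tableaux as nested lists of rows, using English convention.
Insert each entry of the permutation into P by Schensted row insertion, recording in Q the position of each new cell.

Insert 2: appended to row 1. P = [[2]], Q = [[1]].
Insert 4: appended to row 1. P = [[2, 4]], Q = [[1, 2]].
Insert 3: 3 bumps 4 from row 1; 4 starts row 2. P = [[2, 3], [4]], Q = [[1, 2], [3]].
Insert 5: appended to row 1. P = [[2, 3, 5], [4]], Q = [[1, 2, 4], [3]].
Insert 1: 1 bumps 2 from row 1; 2 bumps 4 from row 2; 4 starts row 3. P = [[1, 3, 5], [2], [4]], Q = [[1, 2, 4], [3], [5]].

So P = [[1, 3, 5], [2], [4]], Q = [[1, 2, 4], [3], [5]].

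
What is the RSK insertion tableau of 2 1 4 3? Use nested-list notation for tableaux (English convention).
P = [[1, 3], [2, 4]]

Insert 2: appended to row 1. P = [[2]].
Insert 1: 1 bumps 2 from row 1; 2 starts row 2. P = [[1], [2]].
Insert 4: appended to row 1. P = [[1, 4], [2]].
Insert 3: 3 bumps 4 from row 1; 4 appends to row 2. P = [[1, 3], [2, 4]].

So P = [[1, 3], [2, 4]].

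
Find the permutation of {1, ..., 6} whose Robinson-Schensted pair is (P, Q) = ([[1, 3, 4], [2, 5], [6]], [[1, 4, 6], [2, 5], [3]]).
Reverse the RSK construction: for i from n down to 1, find the cell of Q containing i, remove the entry at that cell from P, and reverse-bump it up through P; the value ejected from row 1 is w(i).

Step i=6: Q has 6 at row 1, column 3; remove that cell from P, ejecting 4. So w(6) = 4. P is now [[1, 3], [2, 5], [6]].
Step i=5: Q has 5 at row 2, column 2; remove 5 from row 2 of P and reverse-bump: 5 enters row 1 and ejects 3. So w(5) = 3. P is now [[1, 5], [2], [6]].
Step i=4: Q has 4 at row 1, column 2; remove that cell from P, ejecting 5. So w(4) = 5. P is now [[1], [2], [6]].
Step i=3: Q has 3 at row 3, column 1; remove 6 from row 3 of P and reverse-bump: 6 enters row 2 and ejects 2; 2 enters row 1 and ejects 1. So w(3) = 1. P is now [[2], [6]].
Step i=2: Q has 2 at row 2, column 1; remove 6 from row 2 of P and reverse-bump: 6 enters row 1 and ejects 2. So w(2) = 2. P is now [[6]].
Step i=1: Q has 1 at row 1, column 1; remove that cell from P, ejecting 6. So w(1) = 6. P is now [].

So w = 6 2 1 5 3 4.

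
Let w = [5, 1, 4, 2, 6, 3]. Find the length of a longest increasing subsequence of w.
3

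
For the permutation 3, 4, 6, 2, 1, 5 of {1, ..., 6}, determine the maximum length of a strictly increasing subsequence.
3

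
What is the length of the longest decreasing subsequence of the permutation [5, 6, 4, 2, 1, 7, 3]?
4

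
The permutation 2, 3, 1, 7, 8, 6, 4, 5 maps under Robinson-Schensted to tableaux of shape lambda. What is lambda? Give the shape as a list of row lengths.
Row-insert each entry into an empty tableau.

After inserting 2: P = [[2]].
After inserting 3: P = [[2, 3]].
After inserting 1: P = [[1, 3], [2]].
After inserting 7: P = [[1, 3, 7], [2]].
After inserting 8: P = [[1, 3, 7, 8], [2]].
After inserting 6: P = [[1, 3, 6, 8], [2, 7]].
After inserting 4: P = [[1, 3, 4, 8], [2, 6], [7]].
After inserting 5: P = [[1, 3, 4, 5], [2, 6, 8], [7]].

The final insertion tableau P = [[1, 3, 4, 5], [2, 6, 8], [7]] has shape [4, 3, 1].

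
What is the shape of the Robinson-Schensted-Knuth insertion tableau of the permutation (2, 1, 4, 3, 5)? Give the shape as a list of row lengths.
[3, 2]

Row-insert each entry into an empty tableau.

After inserting 2: P = [[2]].
After inserting 1: P = [[1], [2]].
After inserting 4: P = [[1, 4], [2]].
After inserting 3: P = [[1, 3], [2, 4]].
After inserting 5: P = [[1, 3, 5], [2, 4]].

The final insertion tableau P = [[1, 3, 5], [2, 4]] has shape [3, 2].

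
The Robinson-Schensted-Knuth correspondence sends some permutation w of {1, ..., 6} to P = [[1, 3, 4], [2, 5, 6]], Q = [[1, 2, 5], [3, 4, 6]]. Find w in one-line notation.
Reverse the RSK construction: for i from n down to 1, find the cell of Q containing i, remove the entry at that cell from P, and reverse-bump it up through P; the value ejected from row 1 is w(i).

Step i=6: Q has 6 at row 2, column 3; remove 6 from row 2 of P and reverse-bump: 6 enters row 1 and ejects 4. So w(6) = 4. P is now [[1, 3, 6], [2, 5]].
Step i=5: Q has 5 at row 1, column 3; remove that cell from P, ejecting 6. So w(5) = 6. P is now [[1, 3], [2, 5]].
Step i=4: Q has 4 at row 2, column 2; remove 5 from row 2 of P and reverse-bump: 5 enters row 1 and ejects 3. So w(4) = 3. P is now [[1, 5], [2]].
Step i=3: Q has 3 at row 2, column 1; remove 2 from row 2 of P and reverse-bump: 2 enters row 1 and ejects 1. So w(3) = 1. P is now [[2, 5]].
Step i=2: Q has 2 at row 1, column 2; remove that cell from P, ejecting 5. So w(2) = 5. P is now [[2]].
Step i=1: Q has 1 at row 1, column 1; remove that cell from P, ejecting 2. So w(1) = 2. P is now [].

So w = 2 5 1 3 6 4.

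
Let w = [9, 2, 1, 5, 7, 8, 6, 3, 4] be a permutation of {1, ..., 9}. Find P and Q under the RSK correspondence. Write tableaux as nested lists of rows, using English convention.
Insert each entry of the permutation into P by Schensted row insertion, recording in Q the position of each new cell.

After inserting 9: P = [[9]].
After inserting 2: P = [[2], [9]].
After inserting 1: P = [[1], [2], [9]].
After inserting 5: P = [[1, 5], [2], [9]].
After inserting 7: P = [[1, 5, 7], [2], [9]].
After inserting 8: P = [[1, 5, 7, 8], [2], [9]].
After inserting 6: P = [[1, 5, 6, 8], [2, 7], [9]].
After inserting 3: P = [[1, 3, 6, 8], [2, 5], [7], [9]].
After inserting 4: P = [[1, 3, 4, 8], [2, 5, 6], [7], [9]].

So P = [[1, 3, 4, 8], [2, 5, 6], [7], [9]], Q = [[1, 4, 5, 6], [2, 7, 9], [3], [8]].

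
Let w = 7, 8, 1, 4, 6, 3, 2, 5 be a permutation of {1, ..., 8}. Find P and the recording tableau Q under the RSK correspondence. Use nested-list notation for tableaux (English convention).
Insert each entry of the permutation into P by Schensted row insertion, recording in Q the position of each new cell.

Insert 7: appended to row 1. P = [[7]].
Insert 8: appended to row 1. P = [[7, 8]].
Insert 1: 1 bumps 7 from row 1; 7 starts row 2. P = [[1, 8], [7]].
Insert 4: 4 bumps 8 from row 1; 8 appends to row 2. P = [[1, 4], [7, 8]].
Insert 6: appended to row 1. P = [[1, 4, 6], [7, 8]].
Insert 3: 3 bumps 4 from row 1; 4 bumps 7 from row 2; 7 starts row 3. P = [[1, 3, 6], [4, 8], [7]].
Insert 2: 2 bumps 3 from row 1; 3 bumps 4 from row 2; 4 bumps 7 from row 3; 7 starts row 4. P = [[1, 2, 6], [3, 8], [4], [7]].
Insert 5: 5 bumps 6 from row 1; 6 bumps 8 from row 2; 8 appends to row 3. P = [[1, 2, 5], [3, 6], [4, 8], [7]].

So P = [[1, 2, 5], [3, 6], [4, 8], [7]], Q = [[1, 2, 5], [3, 4], [6, 8], [7]].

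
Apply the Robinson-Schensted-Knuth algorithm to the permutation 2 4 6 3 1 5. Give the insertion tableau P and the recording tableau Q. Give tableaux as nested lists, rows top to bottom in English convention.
Insert each entry of the permutation into P by Schensted row insertion, recording in Q the position of each new cell.

After inserting 2: P = [[2]].
After inserting 4: P = [[2, 4]].
After inserting 6: P = [[2, 4, 6]].
After inserting 3: P = [[2, 3, 6], [4]].
After inserting 1: P = [[1, 3, 6], [2], [4]].
After inserting 5: P = [[1, 3, 5], [2, 6], [4]].

So P = [[1, 3, 5], [2, 6], [4]], Q = [[1, 2, 3], [4, 6], [5]].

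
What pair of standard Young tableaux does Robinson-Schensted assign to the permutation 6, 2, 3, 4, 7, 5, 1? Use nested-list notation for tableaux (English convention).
Insert each entry of the permutation into P by Schensted row insertion, recording in Q the position of each new cell.

After inserting 6: P = [[6]].
After inserting 2: P = [[2], [6]].
After inserting 3: P = [[2, 3], [6]].
After inserting 4: P = [[2, 3, 4], [6]].
After inserting 7: P = [[2, 3, 4, 7], [6]].
After inserting 5: P = [[2, 3, 4, 5], [6, 7]].
After inserting 1: P = [[1, 3, 4, 5], [2, 7], [6]].

So P = [[1, 3, 4, 5], [2, 7], [6]], Q = [[1, 3, 4, 5], [2, 6], [7]].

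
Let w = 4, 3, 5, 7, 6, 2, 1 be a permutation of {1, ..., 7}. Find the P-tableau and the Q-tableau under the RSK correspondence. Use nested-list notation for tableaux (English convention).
Insert each entry of the permutation into P by Schensted row insertion, recording in Q the position of each new cell.

Insert 4: appended to row 1. P = [[4]].
Insert 3: 3 bumps 4 from row 1; 4 starts row 2. P = [[3], [4]].
Insert 5: appended to row 1. P = [[3, 5], [4]].
Insert 7: appended to row 1. P = [[3, 5, 7], [4]].
Insert 6: 6 bumps 7 from row 1; 7 appends to row 2. P = [[3, 5, 6], [4, 7]].
Insert 2: 2 bumps 3 from row 1; 3 bumps 4 from row 2; 4 starts row 3. P = [[2, 5, 6], [3, 7], [4]].
Insert 1: 1 bumps 2 from row 1; 2 bumps 3 from row 2; 3 bumps 4 from row 3; 4 starts row 4. P = [[1, 5, 6], [2, 7], [3], [4]].

So P = [[1, 5, 6], [2, 7], [3], [4]], Q = [[1, 3, 4], [2, 5], [6], [7]].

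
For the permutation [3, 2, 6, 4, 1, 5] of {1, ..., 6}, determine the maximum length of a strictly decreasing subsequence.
3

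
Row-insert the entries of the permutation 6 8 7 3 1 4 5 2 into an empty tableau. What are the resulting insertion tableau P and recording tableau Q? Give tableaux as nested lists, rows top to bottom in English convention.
Insert each entry of the permutation into P by Schensted row insertion, recording in Q the position of each new cell.

Insert 6: appended to row 1. P = [[6]].
Insert 8: appended to row 1. P = [[6, 8]].
Insert 7: 7 bumps 8 from row 1; 8 starts row 2. P = [[6, 7], [8]].
Insert 3: 3 bumps 6 from row 1; 6 bumps 8 from row 2; 8 starts row 3. P = [[3, 7], [6], [8]].
Insert 1: 1 bumps 3 from row 1; 3 bumps 6 from row 2; 6 bumps 8 from row 3; 8 starts row 4. P = [[1, 7], [3], [6], [8]].
Insert 4: 4 bumps 7 from row 1; 7 appends to row 2. P = [[1, 4], [3, 7], [6], [8]].
Insert 5: appended to row 1. P = [[1, 4, 5], [3, 7], [6], [8]].
Insert 2: 2 bumps 4 from row 1; 4 bumps 7 from row 2; 7 appends to row 3. P = [[1, 2, 5], [3, 4], [6, 7], [8]].

So P = [[1, 2, 5], [3, 4], [6, 7], [8]], Q = [[1, 2, 7], [3, 6], [4, 8], [5]].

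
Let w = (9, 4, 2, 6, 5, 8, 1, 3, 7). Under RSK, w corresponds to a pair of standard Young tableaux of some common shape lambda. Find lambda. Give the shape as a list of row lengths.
Row-insert each entry into an empty tableau.

After inserting 9: P = [[9]].
After inserting 4: P = [[4], [9]].
After inserting 2: P = [[2], [4], [9]].
After inserting 6: P = [[2, 6], [4], [9]].
After inserting 5: P = [[2, 5], [4, 6], [9]].
After inserting 8: P = [[2, 5, 8], [4, 6], [9]].
After inserting 1: P = [[1, 5, 8], [2, 6], [4], [9]].
After inserting 3: P = [[1, 3, 8], [2, 5], [4, 6], [9]].
After inserting 7: P = [[1, 3, 7], [2, 5, 8], [4, 6], [9]].

The final insertion tableau P = [[1, 3, 7], [2, 5, 8], [4, 6], [9]] has shape [3, 3, 2, 1].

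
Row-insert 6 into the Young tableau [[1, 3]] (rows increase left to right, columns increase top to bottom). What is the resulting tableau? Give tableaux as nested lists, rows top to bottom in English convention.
6 is larger than every entry of row 1, so it is appended to row 1. The new tableau is [[1, 3, 6]].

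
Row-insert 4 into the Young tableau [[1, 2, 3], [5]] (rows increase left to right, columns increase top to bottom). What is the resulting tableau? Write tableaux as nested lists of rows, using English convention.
4 is larger than every entry of row 1, so it is appended to row 1. The new tableau is [[1, 2, 3, 4], [5]].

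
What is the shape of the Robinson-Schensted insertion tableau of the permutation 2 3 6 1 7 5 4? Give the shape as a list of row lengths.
[4, 2, 1]

Row-insert each entry into an empty tableau.

After inserting 2: P = [[2]].
After inserting 3: P = [[2, 3]].
After inserting 6: P = [[2, 3, 6]].
After inserting 1: P = [[1, 3, 6], [2]].
After inserting 7: P = [[1, 3, 6, 7], [2]].
After inserting 5: P = [[1, 3, 5, 7], [2, 6]].
After inserting 4: P = [[1, 3, 4, 7], [2, 5], [6]].

The final insertion tableau P = [[1, 3, 4, 7], [2, 5], [6]] has shape [4, 2, 1].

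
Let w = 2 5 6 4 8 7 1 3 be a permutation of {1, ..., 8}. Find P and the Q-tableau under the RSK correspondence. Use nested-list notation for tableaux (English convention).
Insert each entry of the permutation into P by Schensted row insertion, recording in Q the position of each new cell.

After inserting 2: P = [[2]].
After inserting 5: P = [[2, 5]].
After inserting 6: P = [[2, 5, 6]].
After inserting 4: P = [[2, 4, 6], [5]].
After inserting 8: P = [[2, 4, 6, 8], [5]].
After inserting 7: P = [[2, 4, 6, 7], [5, 8]].
After inserting 1: P = [[1, 4, 6, 7], [2, 8], [5]].
After inserting 3: P = [[1, 3, 6, 7], [2, 4], [5, 8]].

So P = [[1, 3, 6, 7], [2, 4], [5, 8]], Q = [[1, 2, 3, 5], [4, 6], [7, 8]].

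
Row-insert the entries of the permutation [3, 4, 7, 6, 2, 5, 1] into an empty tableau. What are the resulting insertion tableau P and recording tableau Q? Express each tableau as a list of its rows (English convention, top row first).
Insert each entry of the permutation into P by Schensted row insertion, recording in Q the position of each new cell.

After inserting 3: P = [[3]].
After inserting 4: P = [[3, 4]].
After inserting 7: P = [[3, 4, 7]].
After inserting 6: P = [[3, 4, 6], [7]].
After inserting 2: P = [[2, 4, 6], [3], [7]].
After inserting 5: P = [[2, 4, 5], [3, 6], [7]].
After inserting 1: P = [[1, 4, 5], [2, 6], [3], [7]].

So P = [[1, 4, 5], [2, 6], [3], [7]], Q = [[1, 2, 3], [4, 6], [5], [7]].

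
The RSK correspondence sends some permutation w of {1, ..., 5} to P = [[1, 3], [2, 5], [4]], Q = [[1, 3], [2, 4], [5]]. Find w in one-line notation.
4 2 5 3 1

Reverse the RSK construction: for i from n down to 1, find the cell of Q containing i, remove the entry at that cell from P, and reverse-bump it up through P; the value ejected from row 1 is w(i).

Step i=5: Q has 5 at row 3, column 1; remove 4 from row 3 of P and reverse-bump: 4 enters row 2 and ejects 2; 2 enters row 1 and ejects 1. So w(5) = 1. P is now [[2, 3], [4, 5]].
Step i=4: Q has 4 at row 2, column 2; remove 5 from row 2 of P and reverse-bump: 5 enters row 1 and ejects 3. So w(4) = 3. P is now [[2, 5], [4]].
Step i=3: Q has 3 at row 1, column 2; remove that cell from P, ejecting 5. So w(3) = 5. P is now [[2], [4]].
Step i=2: Q has 2 at row 2, column 1; remove 4 from row 2 of P and reverse-bump: 4 enters row 1 and ejects 2. So w(2) = 2. P is now [[4]].
Step i=1: Q has 1 at row 1, column 1; remove that cell from P, ejecting 4. So w(1) = 4. P is now [].

So w = 4 2 5 3 1.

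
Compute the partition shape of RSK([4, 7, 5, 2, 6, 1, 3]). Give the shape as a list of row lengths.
RSK row insertion gives P = [[1, 3, 6], [2, 5], [4], [7]], which has shape [3, 2, 1, 1].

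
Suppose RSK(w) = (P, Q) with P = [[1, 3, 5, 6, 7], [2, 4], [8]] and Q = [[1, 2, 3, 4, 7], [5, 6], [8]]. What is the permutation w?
2 4 5 8 1 6 7 3

Reverse the RSK construction: for i from n down to 1, find the cell of Q containing i, remove the entry at that cell from P, and reverse-bump it up through P; the value ejected from row 1 is w(i).

Step i=8: Q has 8 at row 3, column 1; remove 8 from row 3 of P and reverse-bump: 8 enters row 2 and ejects 4; 4 enters row 1 and ejects 3. So w(8) = 3. P is now [[1, 4, 5, 6, 7], [2, 8]].
Step i=7: Q has 7 at row 1, column 5; remove that cell from P, ejecting 7. So w(7) = 7. P is now [[1, 4, 5, 6], [2, 8]].
Step i=6: Q has 6 at row 2, column 2; remove 8 from row 2 of P and reverse-bump: 8 enters row 1 and ejects 6. So w(6) = 6. P is now [[1, 4, 5, 8], [2]].
Step i=5: Q has 5 at row 2, column 1; remove 2 from row 2 of P and reverse-bump: 2 enters row 1 and ejects 1. So w(5) = 1. P is now [[2, 4, 5, 8]].
Step i=4: Q has 4 at row 1, column 4; remove that cell from P, ejecting 8. So w(4) = 8. P is now [[2, 4, 5]].
Step i=3: Q has 3 at row 1, column 3; remove that cell from P, ejecting 5. So w(3) = 5. P is now [[2, 4]].
Step i=2: Q has 2 at row 1, column 2; remove that cell from P, ejecting 4. So w(2) = 4. P is now [[2]].
Step i=1: Q has 1 at row 1, column 1; remove that cell from P, ejecting 2. So w(1) = 2. P is now [].

So w = 2 4 5 8 1 6 7 3.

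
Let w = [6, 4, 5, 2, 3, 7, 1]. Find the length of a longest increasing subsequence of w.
3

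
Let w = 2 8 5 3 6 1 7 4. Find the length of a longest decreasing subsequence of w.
4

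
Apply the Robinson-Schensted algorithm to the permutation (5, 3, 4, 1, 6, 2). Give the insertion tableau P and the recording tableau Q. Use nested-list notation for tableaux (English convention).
P = [[1, 2, 6], [3, 4], [5]], Q = [[1, 3, 5], [2, 6], [4]]

Insert each entry of the permutation into P by Schensted row insertion, recording in Q the position of each new cell.

Insert 5: appended to row 1. P = [[5]].
Insert 3: 3 bumps 5 from row 1; 5 starts row 2. P = [[3], [5]].
Insert 4: appended to row 1. P = [[3, 4], [5]].
Insert 1: 1 bumps 3 from row 1; 3 bumps 5 from row 2; 5 starts row 3. P = [[1, 4], [3], [5]].
Insert 6: appended to row 1. P = [[1, 4, 6], [3], [5]].
Insert 2: 2 bumps 4 from row 1; 4 appends to row 2. P = [[1, 2, 6], [3, 4], [5]].

So P = [[1, 2, 6], [3, 4], [5]], Q = [[1, 3, 5], [2, 6], [4]].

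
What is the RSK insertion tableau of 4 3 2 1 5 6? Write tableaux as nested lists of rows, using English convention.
P = [[1, 5, 6], [2], [3], [4]]

Insert 4: appended to row 1. P = [[4]].
Insert 3: 3 bumps 4 from row 1; 4 starts row 2. P = [[3], [4]].
Insert 2: 2 bumps 3 from row 1; 3 bumps 4 from row 2; 4 starts row 3. P = [[2], [3], [4]].
Insert 1: 1 bumps 2 from row 1; 2 bumps 3 from row 2; 3 bumps 4 from row 3; 4 starts row 4. P = [[1], [2], [3], [4]].
Insert 5: appended to row 1. P = [[1, 5], [2], [3], [4]].
Insert 6: appended to row 1. P = [[1, 5, 6], [2], [3], [4]].

So P = [[1, 5, 6], [2], [3], [4]].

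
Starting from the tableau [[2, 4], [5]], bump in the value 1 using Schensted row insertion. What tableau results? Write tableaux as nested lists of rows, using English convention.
[[1, 4], [2], [5]]

In row 1, 1 replaces 2 (the leftmost entry greater than 1); 2 is bumped to row 2. In row 2, 2 replaces 5 (the leftmost entry greater than 2); 5 is bumped to row 3. 5 starts a new row 3. The new tableau is [[1, 4], [2], [5]].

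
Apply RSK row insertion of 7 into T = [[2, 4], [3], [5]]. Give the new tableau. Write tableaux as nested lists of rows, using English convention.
7 is larger than every entry of row 1, so it is appended to row 1. The new tableau is [[2, 4, 7], [3], [5]].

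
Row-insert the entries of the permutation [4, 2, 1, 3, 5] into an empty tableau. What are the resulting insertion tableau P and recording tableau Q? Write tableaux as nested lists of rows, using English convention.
Insert each entry of the permutation into P by Schensted row insertion, recording in Q the position of each new cell.

After inserting 4: P = [[4]].
After inserting 2: P = [[2], [4]].
After inserting 1: P = [[1], [2], [4]].
After inserting 3: P = [[1, 3], [2], [4]].
After inserting 5: P = [[1, 3, 5], [2], [4]].

So P = [[1, 3, 5], [2], [4]], Q = [[1, 4, 5], [2], [3]].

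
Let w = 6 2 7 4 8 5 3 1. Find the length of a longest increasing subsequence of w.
3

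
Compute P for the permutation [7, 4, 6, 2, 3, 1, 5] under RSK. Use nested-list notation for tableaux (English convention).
P = [[1, 3, 5], [2, 6], [4], [7]]

Insert 7: appended to row 1. P = [[7]].
Insert 4: 4 bumps 7 from row 1; 7 starts row 2. P = [[4], [7]].
Insert 6: appended to row 1. P = [[4, 6], [7]].
Insert 2: 2 bumps 4 from row 1; 4 bumps 7 from row 2; 7 starts row 3. P = [[2, 6], [4], [7]].
Insert 3: 3 bumps 6 from row 1; 6 appends to row 2. P = [[2, 3], [4, 6], [7]].
Insert 1: 1 bumps 2 from row 1; 2 bumps 4 from row 2; 4 bumps 7 from row 3; 7 starts row 4. P = [[1, 3], [2, 6], [4], [7]].
Insert 5: appended to row 1. P = [[1, 3, 5], [2, 6], [4], [7]].

So P = [[1, 3, 5], [2, 6], [4], [7]].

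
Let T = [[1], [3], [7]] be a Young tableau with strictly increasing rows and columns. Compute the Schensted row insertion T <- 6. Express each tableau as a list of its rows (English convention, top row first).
6 is larger than every entry of row 1, so it is appended to row 1. The new tableau is [[1, 6], [3], [7]].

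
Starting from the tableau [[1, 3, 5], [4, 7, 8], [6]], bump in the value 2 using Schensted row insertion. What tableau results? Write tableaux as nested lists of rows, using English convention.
[[1, 2, 5], [3, 7, 8], [4], [6]]

In row 1, 2 replaces 3 (the leftmost entry greater than 2); 3 is bumped to row 2. In row 2, 3 replaces 4 (the leftmost entry greater than 3); 4 is bumped to row 3. In row 3, 4 replaces 6 (the leftmost entry greater than 4); 6 is bumped to row 4. 6 starts a new row 4. The new tableau is [[1, 2, 5], [3, 7, 8], [4], [6]].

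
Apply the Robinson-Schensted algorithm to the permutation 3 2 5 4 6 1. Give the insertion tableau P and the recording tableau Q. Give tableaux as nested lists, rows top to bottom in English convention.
P = [[1, 4, 6], [2, 5], [3]], Q = [[1, 3, 5], [2, 4], [6]]

Insert each entry of the permutation into P by Schensted row insertion, recording in Q the position of each new cell.

Insert 3: appended to row 1. P = [[3]].
Insert 2: 2 bumps 3 from row 1; 3 starts row 2. P = [[2], [3]].
Insert 5: appended to row 1. P = [[2, 5], [3]].
Insert 4: 4 bumps 5 from row 1; 5 appends to row 2. P = [[2, 4], [3, 5]].
Insert 6: appended to row 1. P = [[2, 4, 6], [3, 5]].
Insert 1: 1 bumps 2 from row 1; 2 bumps 3 from row 2; 3 starts row 3. P = [[1, 4, 6], [2, 5], [3]].

So P = [[1, 4, 6], [2, 5], [3]], Q = [[1, 3, 5], [2, 4], [6]].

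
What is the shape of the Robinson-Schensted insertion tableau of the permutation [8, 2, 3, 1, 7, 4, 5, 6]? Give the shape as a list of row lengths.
RSK row insertion gives P = [[1, 3, 4, 5, 6], [2, 7], [8]], which has shape [5, 2, 1].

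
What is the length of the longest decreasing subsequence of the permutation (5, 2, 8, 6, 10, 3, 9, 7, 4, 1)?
5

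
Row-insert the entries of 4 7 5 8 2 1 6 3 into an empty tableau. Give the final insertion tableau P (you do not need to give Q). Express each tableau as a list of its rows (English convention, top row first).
Insert 4: appended to row 1. P = [[4]].
Insert 7: appended to row 1. P = [[4, 7]].
Insert 5: 5 bumps 7 from row 1; 7 starts row 2. P = [[4, 5], [7]].
Insert 8: appended to row 1. P = [[4, 5, 8], [7]].
Insert 2: 2 bumps 4 from row 1; 4 bumps 7 from row 2; 7 starts row 3. P = [[2, 5, 8], [4], [7]].
Insert 1: 1 bumps 2 from row 1; 2 bumps 4 from row 2; 4 bumps 7 from row 3; 7 starts row 4. P = [[1, 5, 8], [2], [4], [7]].
Insert 6: 6 bumps 8 from row 1; 8 appends to row 2. P = [[1, 5, 6], [2, 8], [4], [7]].
Insert 3: 3 bumps 5 from row 1; 5 bumps 8 from row 2; 8 appends to row 3. P = [[1, 3, 6], [2, 5], [4, 8], [7]].

So P = [[1, 3, 6], [2, 5], [4, 8], [7]].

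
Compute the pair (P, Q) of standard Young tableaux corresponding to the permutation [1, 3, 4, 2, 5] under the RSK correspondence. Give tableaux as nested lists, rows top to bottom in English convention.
Insert each entry of the permutation into P by Schensted row insertion, recording in Q the position of each new cell.

Insert 1: appended to row 1. P = [[1]], Q = [[1]].
Insert 3: appended to row 1. P = [[1, 3]], Q = [[1, 2]].
Insert 4: appended to row 1. P = [[1, 3, 4]], Q = [[1, 2, 3]].
Insert 2: 2 bumps 3 from row 1; 3 starts row 2. P = [[1, 2, 4], [3]], Q = [[1, 2, 3], [4]].
Insert 5: appended to row 1. P = [[1, 2, 4, 5], [3]], Q = [[1, 2, 3, 5], [4]].

So P = [[1, 2, 4, 5], [3]], Q = [[1, 2, 3, 5], [4]].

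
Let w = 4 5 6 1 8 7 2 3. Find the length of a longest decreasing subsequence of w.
3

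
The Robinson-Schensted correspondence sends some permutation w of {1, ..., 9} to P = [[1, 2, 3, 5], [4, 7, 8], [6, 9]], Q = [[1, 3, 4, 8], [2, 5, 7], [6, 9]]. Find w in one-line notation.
6 1 7 9 4 2 3 8 5

Reverse the RSK construction: for i from n down to 1, find the cell of Q containing i, remove the entry at that cell from P, and reverse-bump it up through P; the value ejected from row 1 is w(i).

Step i=9: Q has 9 at row 3, column 2; remove 9 from row 3 of P and reverse-bump: 9 enters row 2 and ejects 8; 8 enters row 1 and ejects 5. So w(9) = 5. P is now [[1, 2, 3, 8], [4, 7, 9], [6]].
Step i=8: Q has 8 at row 1, column 4; remove that cell from P, ejecting 8. So w(8) = 8. P is now [[1, 2, 3], [4, 7, 9], [6]].
Step i=7: Q has 7 at row 2, column 3; remove 9 from row 2 of P and reverse-bump: 9 enters row 1 and ejects 3. So w(7) = 3. P is now [[1, 2, 9], [4, 7], [6]].
Step i=6: Q has 6 at row 3, column 1; remove 6 from row 3 of P and reverse-bump: 6 enters row 2 and ejects 4; 4 enters row 1 and ejects 2. So w(6) = 2. P is now [[1, 4, 9], [6, 7]].
Step i=5: Q has 5 at row 2, column 2; remove 7 from row 2 of P and reverse-bump: 7 enters row 1 and ejects 4. So w(5) = 4. P is now [[1, 7, 9], [6]].
Step i=4: Q has 4 at row 1, column 3; remove that cell from P, ejecting 9. So w(4) = 9. P is now [[1, 7], [6]].
Step i=3: Q has 3 at row 1, column 2; remove that cell from P, ejecting 7. So w(3) = 7. P is now [[1], [6]].
Step i=2: Q has 2 at row 2, column 1; remove 6 from row 2 of P and reverse-bump: 6 enters row 1 and ejects 1. So w(2) = 1. P is now [[6]].
Step i=1: Q has 1 at row 1, column 1; remove that cell from P, ejecting 6. So w(1) = 6. P is now [].

So w = 6 1 7 9 4 2 3 8 5.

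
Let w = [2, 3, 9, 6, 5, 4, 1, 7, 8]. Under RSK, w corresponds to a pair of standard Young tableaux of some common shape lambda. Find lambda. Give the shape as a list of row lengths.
[5, 1, 1, 1, 1]

Row-insert each entry into an empty tableau.

After inserting 2: P = [[2]].
After inserting 3: P = [[2, 3]].
After inserting 9: P = [[2, 3, 9]].
After inserting 6: P = [[2, 3, 6], [9]].
After inserting 5: P = [[2, 3, 5], [6], [9]].
After inserting 4: P = [[2, 3, 4], [5], [6], [9]].
After inserting 1: P = [[1, 3, 4], [2], [5], [6], [9]].
After inserting 7: P = [[1, 3, 4, 7], [2], [5], [6], [9]].
After inserting 8: P = [[1, 3, 4, 7, 8], [2], [5], [6], [9]].

The final insertion tableau P = [[1, 3, 4, 7, 8], [2], [5], [6], [9]] has shape [5, 1, 1, 1, 1].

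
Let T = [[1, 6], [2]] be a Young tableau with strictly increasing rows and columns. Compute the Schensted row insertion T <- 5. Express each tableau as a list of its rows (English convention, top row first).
In row 1, 5 replaces 6 (the leftmost entry greater than 5); 6 is bumped to row 2. 6 is appended to row 2. The new tableau is [[1, 5], [2, 6]].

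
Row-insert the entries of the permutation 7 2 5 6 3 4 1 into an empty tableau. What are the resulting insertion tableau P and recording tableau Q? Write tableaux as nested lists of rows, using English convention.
Insert each entry of the permutation into P by Schensted row insertion, recording in Q the position of each new cell.

Insert 7: appended to row 1. P = [[7]].
Insert 2: 2 bumps 7 from row 1; 7 starts row 2. P = [[2], [7]].
Insert 5: appended to row 1. P = [[2, 5], [7]].
Insert 6: appended to row 1. P = [[2, 5, 6], [7]].
Insert 3: 3 bumps 5 from row 1; 5 bumps 7 from row 2; 7 starts row 3. P = [[2, 3, 6], [5], [7]].
Insert 4: 4 bumps 6 from row 1; 6 appends to row 2. P = [[2, 3, 4], [5, 6], [7]].
Insert 1: 1 bumps 2 from row 1; 2 bumps 5 from row 2; 5 bumps 7 from row 3; 7 starts row 4. P = [[1, 3, 4], [2, 6], [5], [7]].

So P = [[1, 3, 4], [2, 6], [5], [7]], Q = [[1, 3, 4], [2, 6], [5], [7]].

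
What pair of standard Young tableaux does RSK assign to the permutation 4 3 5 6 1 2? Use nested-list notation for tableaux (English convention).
Insert each entry of the permutation into P by Schensted row insertion, recording in Q the position of each new cell.

Insert 4: appended to row 1. P = [[4]], Q = [[1]].
Insert 3: 3 bumps 4 from row 1; 4 starts row 2. P = [[3], [4]], Q = [[1], [2]].
Insert 5: appended to row 1. P = [[3, 5], [4]], Q = [[1, 3], [2]].
Insert 6: appended to row 1. P = [[3, 5, 6], [4]], Q = [[1, 3, 4], [2]].
Insert 1: 1 bumps 3 from row 1; 3 bumps 4 from row 2; 4 starts row 3. P = [[1, 5, 6], [3], [4]], Q = [[1, 3, 4], [2], [5]].
Insert 2: 2 bumps 5 from row 1; 5 appends to row 2. P = [[1, 2, 6], [3, 5], [4]], Q = [[1, 3, 4], [2, 6], [5]].

So P = [[1, 2, 6], [3, 5], [4]], Q = [[1, 3, 4], [2, 6], [5]].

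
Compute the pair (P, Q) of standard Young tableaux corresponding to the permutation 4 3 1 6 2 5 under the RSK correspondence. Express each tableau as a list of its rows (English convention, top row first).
Insert each entry of the permutation into P by Schensted row insertion, recording in Q the position of each new cell.

Insert 4: appended to row 1. P = [[4]].
Insert 3: 3 bumps 4 from row 1; 4 starts row 2. P = [[3], [4]].
Insert 1: 1 bumps 3 from row 1; 3 bumps 4 from row 2; 4 starts row 3. P = [[1], [3], [4]].
Insert 6: appended to row 1. P = [[1, 6], [3], [4]].
Insert 2: 2 bumps 6 from row 1; 6 appends to row 2. P = [[1, 2], [3, 6], [4]].
Insert 5: appended to row 1. P = [[1, 2, 5], [3, 6], [4]].

So P = [[1, 2, 5], [3, 6], [4]], Q = [[1, 4, 6], [2, 5], [3]].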